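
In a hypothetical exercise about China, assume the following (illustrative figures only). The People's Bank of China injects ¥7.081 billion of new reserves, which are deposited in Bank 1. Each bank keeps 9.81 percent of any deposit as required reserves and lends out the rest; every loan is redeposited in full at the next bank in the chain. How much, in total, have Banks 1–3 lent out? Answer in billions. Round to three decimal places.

¥17.341 billion

Bank i lends (1 − rr)^i of the original deposit: Bank 1 lends 7.081·0.9019 ≈ 6.3864, Bank 2 lends 7.081·0.9019² ≈ 5.7599, and so on.
Summing a geometric series: total = 7.081·[0.9019·(1 − 0.9019^3) / (1 − 0.9019)] ≈ 17.3410 billion.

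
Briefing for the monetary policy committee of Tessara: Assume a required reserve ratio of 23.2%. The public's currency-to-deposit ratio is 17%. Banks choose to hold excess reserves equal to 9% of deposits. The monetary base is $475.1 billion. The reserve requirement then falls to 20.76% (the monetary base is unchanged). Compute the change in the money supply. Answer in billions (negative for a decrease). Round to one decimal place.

Initially m₁ = (1 + 0.17) / (0.232 + 0.09 + 0.17) ≈ 2.37805, so M₁ = 2.37805 × 475.1 ≈ 1129.8116 billion.
After the change m₂ = (1 + 0.17) / (0.2076 + 0.09 + 0.17) ≈ 2.50214, so M₂ = 2.50214 × 475.1 ≈ 1188.7667 billion.
ΔM = M₂ − M₁ = 1188.7667 − 1129.8116 = 58.9551 billion.

$59.0 billion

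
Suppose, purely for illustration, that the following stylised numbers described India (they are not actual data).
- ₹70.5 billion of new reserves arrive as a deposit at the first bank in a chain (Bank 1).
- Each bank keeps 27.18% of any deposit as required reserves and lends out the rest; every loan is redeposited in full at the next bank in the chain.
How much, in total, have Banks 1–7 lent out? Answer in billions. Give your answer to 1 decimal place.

₹168.4 billion

Bank i lends (1 − rr)^i of the original deposit: Bank 1 lends 70.5·0.7282 = 51.3381, Bank 2 lends 70.5·0.7282² ≈ 37.3844, and so on.
Summing a geometric series: total = 70.5·[0.7282·(1 − 0.7282^7) / (1 − 0.7282)] ≈ 168.3729 billion.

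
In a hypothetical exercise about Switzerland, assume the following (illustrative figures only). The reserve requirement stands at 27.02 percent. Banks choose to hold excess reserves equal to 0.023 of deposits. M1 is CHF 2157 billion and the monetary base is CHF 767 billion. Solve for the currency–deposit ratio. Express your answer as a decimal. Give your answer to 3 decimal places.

0.097

Using m = M/MB = 2157/767 ≈ 2.812256. From m = (1 + c)/(c + rr + e), rearranging gives 1 + c = m·(c + rr + e), so c·(1 − m) = m·(rr + e) − 1.
Hence c = [m·(rr + e) − 1]/(1 − m) = [2.812256 × (0.2702 + 0.023) − 1] / (1 − 2.812256) ≈ 0.096811.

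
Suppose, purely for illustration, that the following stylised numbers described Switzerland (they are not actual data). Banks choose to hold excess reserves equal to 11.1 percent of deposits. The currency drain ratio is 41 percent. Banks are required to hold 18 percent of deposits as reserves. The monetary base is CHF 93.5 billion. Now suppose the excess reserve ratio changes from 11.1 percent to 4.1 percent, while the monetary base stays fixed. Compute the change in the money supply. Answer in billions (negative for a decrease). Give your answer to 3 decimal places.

Initially m₁ = (1 + 0.41) / (0.18 + 0.111 + 0.41) ≈ 2.011412, so M₁ = 2.011412 × 93.5 ≈ 188.067 billion.
After the change m₂ = (1 + 0.41) / (0.18 + 0.041 + 0.41) ≈ 2.234548, so M₂ = 2.234548 × 93.5 ≈ 208.9302 billion.
ΔM = M₂ − M₁ = 208.9302 − 188.067 = 20.8632 billion.

CHF 20.863 billion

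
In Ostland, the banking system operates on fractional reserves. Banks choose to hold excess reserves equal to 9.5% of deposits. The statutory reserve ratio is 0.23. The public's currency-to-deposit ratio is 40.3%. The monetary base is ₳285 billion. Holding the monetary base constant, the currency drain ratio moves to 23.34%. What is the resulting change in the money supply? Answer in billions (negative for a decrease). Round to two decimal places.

₳80.26 billion

Initially m₁ = (1 + 0.403) / (0.23 + 0.095 + 0.403) ≈ 1.927198, so M₁ = 1.927198 × 285 ≈ 549.2514 billion.
After the change m₂ = (1 + 0.2334) / (0.23 + 0.095 + 0.2334) ≈ 2.208811, so M₂ = 2.208811 × 285 ≈ 629.5111 billion.
ΔM = M₂ − M₁ = 629.5111 − 549.2514 = 80.2597 billion.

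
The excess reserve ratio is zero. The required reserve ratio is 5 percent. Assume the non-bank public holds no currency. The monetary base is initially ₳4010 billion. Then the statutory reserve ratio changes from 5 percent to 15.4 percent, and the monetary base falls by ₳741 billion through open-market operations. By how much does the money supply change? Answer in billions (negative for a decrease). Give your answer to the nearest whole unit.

Before: m₁ = 1 / (0.05) = 20, MB₁ = 4010, so M₁ = 20 × 4010 = 80200 billion.
After: m₂ = 1 / (0.154) ≈ 6.49351, MB₂ = 4010 − 741 = 3269, so M₂ = 6.49351 × 3269 ≈ 21227.2842 billion.
ΔM = M₂ − M₁ = 21227.2842 − 80200 = -58972.7158 billion.

-58973 billion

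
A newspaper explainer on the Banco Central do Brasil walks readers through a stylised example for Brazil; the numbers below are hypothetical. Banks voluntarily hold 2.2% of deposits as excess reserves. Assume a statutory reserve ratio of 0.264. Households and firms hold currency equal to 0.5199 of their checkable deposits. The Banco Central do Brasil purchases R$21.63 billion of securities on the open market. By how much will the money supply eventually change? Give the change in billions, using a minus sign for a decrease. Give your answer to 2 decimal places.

The money multiplier is m = (1 + c) / (rr + e + c) = (1 + 0.5199) / (0.264 + 0.022 + 0.5199) ≈ 1.88597.
The purchase adds 21.63 billion of base, so ΔM = m × ΔMB = 1.88597 × (+21.63) ≈ 40.7935 billion.

R$40.79 billion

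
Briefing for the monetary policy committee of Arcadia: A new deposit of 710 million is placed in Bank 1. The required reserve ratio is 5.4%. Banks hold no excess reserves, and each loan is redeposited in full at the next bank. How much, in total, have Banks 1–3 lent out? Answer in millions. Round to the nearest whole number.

Bank i lends (1 − rr)^i of the original deposit: Bank 1 lends 710·0.9460 = 671.6600, Bank 2 lends 710·0.9460² ≈ 635.3904, and so on.
Summing a geometric series: total = 710·[0.9460·(1 − 0.9460^3) / (1 − 0.9460)] ≈ 1908.1296 million.

1908 million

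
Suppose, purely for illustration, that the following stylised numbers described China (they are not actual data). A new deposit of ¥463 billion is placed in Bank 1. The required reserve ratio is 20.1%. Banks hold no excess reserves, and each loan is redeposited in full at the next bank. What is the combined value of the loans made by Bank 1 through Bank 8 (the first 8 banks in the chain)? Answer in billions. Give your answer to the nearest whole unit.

Bank i lends (1 − rr)^i of the original deposit: Bank 1 lends 463·0.7990 = 369.9370, Bank 2 lends 463·0.7990² ≈ 295.5797, and so on.
Summing a geometric series: total = 463·[0.7990·(1 − 0.7990^8) / (1 − 0.7990)] ≈ 1534.7752 billion.

¥1535 billion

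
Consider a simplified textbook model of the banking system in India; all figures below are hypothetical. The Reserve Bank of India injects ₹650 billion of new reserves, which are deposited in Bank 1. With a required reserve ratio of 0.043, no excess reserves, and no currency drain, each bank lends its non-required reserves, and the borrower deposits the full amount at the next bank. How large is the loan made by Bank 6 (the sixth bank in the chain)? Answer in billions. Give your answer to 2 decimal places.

Each bank lends a fraction (1 − rr) = 0.9570 of the deposit it receives, so Bank 6 receives 650·0.9570^5 and lends 650·0.9570^6 ≈ 499.3269 billion.

₹499.33 billion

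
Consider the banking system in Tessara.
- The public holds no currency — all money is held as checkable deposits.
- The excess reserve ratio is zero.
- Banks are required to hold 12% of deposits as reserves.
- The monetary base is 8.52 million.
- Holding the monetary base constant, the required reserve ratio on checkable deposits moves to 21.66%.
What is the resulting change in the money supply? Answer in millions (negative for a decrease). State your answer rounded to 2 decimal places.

Initially m₁ = 1 / (0.12) ≈ 8.3333, so M₁ = 8.3333 × 8.52 ≈ 70.9997 million.
After the change m₂ = 1 / (0.2166) ≈ 4.6168, so M₂ = 4.6168 × 8.52 ≈ 39.3351 million.
ΔM = M₂ − M₁ = 39.3351 − 70.9997 = -31.6646 million.

-31.66 million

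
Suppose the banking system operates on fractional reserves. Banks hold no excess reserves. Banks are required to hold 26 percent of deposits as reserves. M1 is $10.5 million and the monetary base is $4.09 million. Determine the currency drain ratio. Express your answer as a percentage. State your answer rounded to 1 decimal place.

21.2%

Using m = M/MB = 10.5/4.09 ≈ 2.567237. From m = (1 + c)/(c + rr + e), rearranging gives 1 + c = m·(c + rr + e), so c·(1 − m) = m·(rr + e) − 1.
Hence c = [m·(rr + e) − 1]/(1 − m) = [2.567237 × (0.26 + 0) − 1] / (1 − 2.567237) ≈ 0.212169.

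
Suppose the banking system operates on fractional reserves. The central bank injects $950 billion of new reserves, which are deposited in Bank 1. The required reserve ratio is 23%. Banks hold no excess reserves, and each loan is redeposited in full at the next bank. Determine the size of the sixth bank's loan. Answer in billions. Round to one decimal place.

Each bank lends a fraction (1 − rr) = 0.7700 of the deposit it receives, so Bank 6 receives 950·0.7700^5 and lends 950·0.7700^6 ≈ 198.0013 billion.

$198.0 billion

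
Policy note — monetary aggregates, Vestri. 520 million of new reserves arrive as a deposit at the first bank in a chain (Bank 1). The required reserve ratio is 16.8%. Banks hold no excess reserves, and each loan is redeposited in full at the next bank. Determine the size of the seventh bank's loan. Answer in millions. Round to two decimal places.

Each bank lends a fraction (1 − rr) = 0.8320 of the deposit it receives, so Bank 7 receives 520·0.8320^6 and lends 520·0.8320^7 ≈ 143.5049 million.

143.50 million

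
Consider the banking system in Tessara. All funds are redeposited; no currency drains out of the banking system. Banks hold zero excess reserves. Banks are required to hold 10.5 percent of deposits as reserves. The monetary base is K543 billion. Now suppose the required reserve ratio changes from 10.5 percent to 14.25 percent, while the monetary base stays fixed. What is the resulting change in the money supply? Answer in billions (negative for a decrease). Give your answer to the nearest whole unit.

-1361 billion

Initially m₁ = 1 / (0.105) ≈ 9.5238, so M₁ = 9.5238 × 543 = 5171.4234 billion.
After the change m₂ = 1 / (0.1425) ≈ 7.0175, so M₂ = 7.0175 × 543 = 3810.5025 billion.
ΔM = M₂ − M₁ = 3810.5025 − 5171.4234 = -1360.9209 billion.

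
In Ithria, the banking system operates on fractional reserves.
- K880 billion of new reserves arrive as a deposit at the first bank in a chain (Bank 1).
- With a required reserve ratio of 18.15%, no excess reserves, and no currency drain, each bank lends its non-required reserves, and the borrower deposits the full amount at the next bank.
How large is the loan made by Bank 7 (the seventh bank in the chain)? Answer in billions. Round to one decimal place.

Each bank lends a fraction (1 − rr) = 0.8185 of the deposit it receives, so Bank 7 receives 880·0.8185^6 and lends 880·0.8185^7 ≈ 216.5776 billion.

K216.6 billion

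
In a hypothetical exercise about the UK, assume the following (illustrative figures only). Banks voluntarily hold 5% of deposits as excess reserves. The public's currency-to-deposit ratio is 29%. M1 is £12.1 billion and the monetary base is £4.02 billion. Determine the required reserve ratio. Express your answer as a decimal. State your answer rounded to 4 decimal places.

0.0886

Using m = M/MB = 12.1/4.02 ≈ 3.009950. Since m = (1 + c)/(c + rr + e), the denominator satisfies c + rr + e = (1 + c)/m = (1 + 0.29) / 3.009950 ≈ 0.428579.
With c = 0.29 and e = 0.05, the required reserve ratio is 0.428579 − 0.29 − 0.05 = 0.088579.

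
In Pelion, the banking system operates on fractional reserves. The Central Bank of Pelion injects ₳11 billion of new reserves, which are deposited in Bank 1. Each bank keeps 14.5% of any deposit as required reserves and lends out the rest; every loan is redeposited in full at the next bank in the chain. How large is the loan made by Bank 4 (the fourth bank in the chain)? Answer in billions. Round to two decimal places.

Each bank lends a fraction (1 − rr) = 0.8550 of the deposit it receives, so Bank 4 receives 11·0.8550^3 and lends 11·0.8550^4 ≈ 5.8784 billion.

₳5.88 billion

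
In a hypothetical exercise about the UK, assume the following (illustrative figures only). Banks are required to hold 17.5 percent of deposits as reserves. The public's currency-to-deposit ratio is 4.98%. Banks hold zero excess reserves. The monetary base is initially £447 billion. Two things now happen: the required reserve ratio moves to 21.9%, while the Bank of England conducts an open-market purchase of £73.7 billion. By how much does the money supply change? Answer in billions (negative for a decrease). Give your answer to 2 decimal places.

Before: m₁ = (1 + 0.0498) / (0.175 + 0.0498) ≈ 4.669929, MB₁ = 447, so M₁ = 4.669929 × 447 ≈ 2087.4583 billion.
After: m₂ = (1 + 0.0498) / (0.219 + 0.0498) ≈ 3.905506, MB₂ = 447 + 73.7 = 520.7, so M₂ = 3.905506 × 520.7 ≈ 2033.597 billion.
ΔM = M₂ − M₁ = 2033.597 − 2087.4583 = -53.8613 billion.

-53.86 billion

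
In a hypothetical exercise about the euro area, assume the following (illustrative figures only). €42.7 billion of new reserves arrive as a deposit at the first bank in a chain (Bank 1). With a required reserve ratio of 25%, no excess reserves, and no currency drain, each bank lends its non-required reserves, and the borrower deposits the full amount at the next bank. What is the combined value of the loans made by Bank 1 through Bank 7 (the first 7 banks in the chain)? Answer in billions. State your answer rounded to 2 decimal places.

€111.00 billion

Bank i lends (1 − rr)^i of the original deposit: Bank 1 lends 42.7·0.7500 = 32.0250, Bank 2 lends 42.7·0.7500² ≈ 24.0188, and so on.
Summing a geometric series: total = 42.7·[0.7500·(1 − 0.7500^7) / (1 − 0.7500)] ≈ 111.0007 billion.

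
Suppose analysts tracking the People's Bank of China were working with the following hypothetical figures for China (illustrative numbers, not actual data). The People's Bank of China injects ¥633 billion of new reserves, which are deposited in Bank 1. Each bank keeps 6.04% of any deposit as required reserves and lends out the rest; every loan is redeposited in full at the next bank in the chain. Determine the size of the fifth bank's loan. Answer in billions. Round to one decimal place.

¥463.6 billion

Each bank lends a fraction (1 − rr) = 0.9396 of the deposit it receives, so Bank 5 receives 633·0.9396^4 and lends 633·0.9396^5 ≈ 463.5737 billion.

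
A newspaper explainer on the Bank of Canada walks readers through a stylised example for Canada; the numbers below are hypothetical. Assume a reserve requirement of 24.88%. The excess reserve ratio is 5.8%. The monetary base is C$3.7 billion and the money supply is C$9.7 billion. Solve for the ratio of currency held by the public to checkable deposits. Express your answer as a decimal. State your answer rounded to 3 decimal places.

Using m = M/MB = 9.7/3.7 ≈ 2.621622. From m = (1 + c)/(c + rr + e), rearranging gives 1 + c = m·(c + rr + e), so c·(1 − m) = m·(rr + e) − 1.
Hence c = [m·(rr + e) − 1]/(1 − m) = [2.621622 × (0.2488 + 0.058) − 1] / (1 − 2.621622) ≈ 0.120673.

0.121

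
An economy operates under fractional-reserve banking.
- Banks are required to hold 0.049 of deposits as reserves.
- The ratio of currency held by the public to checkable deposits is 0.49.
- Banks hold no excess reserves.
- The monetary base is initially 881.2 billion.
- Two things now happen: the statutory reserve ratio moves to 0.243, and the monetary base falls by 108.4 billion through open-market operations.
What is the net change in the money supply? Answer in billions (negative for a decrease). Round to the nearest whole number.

Before: m₁ = (1 + 0.49) / (0.049 + 0.49) ≈ 2.7644, MB₁ = 881.2, so M₁ = 2.7644 × 881.2 ≈ 2435.9893 billion.
After: m₂ = (1 + 0.49) / (0.243 + 0.49) ≈ 2.0327, MB₂ = 881.2 − 108.4 = 772.8, so M₂ = 2.0327 × 772.8 ≈ 1570.8706 billion.
ΔM = M₂ − M₁ = 1570.8706 − 2435.9893 = -865.1187 billion.

-865 billion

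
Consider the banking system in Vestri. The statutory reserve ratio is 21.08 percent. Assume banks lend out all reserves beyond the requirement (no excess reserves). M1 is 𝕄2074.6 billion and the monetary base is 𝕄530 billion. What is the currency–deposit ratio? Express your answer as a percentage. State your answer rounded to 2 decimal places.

Using m = M/MB = 2074.6/530 ≈ 3.914340. From m = (1 + c)/(c + rr + e), rearranging gives 1 + c = m·(c + rr + e), so c·(1 − m) = m·(rr + e) − 1.
Hence c = [m·(rr + e) − 1]/(1 − m) = [3.914340 × (0.2108 + 0) − 1] / (1 − 3.914340) ≈ 0.059999.

6.00%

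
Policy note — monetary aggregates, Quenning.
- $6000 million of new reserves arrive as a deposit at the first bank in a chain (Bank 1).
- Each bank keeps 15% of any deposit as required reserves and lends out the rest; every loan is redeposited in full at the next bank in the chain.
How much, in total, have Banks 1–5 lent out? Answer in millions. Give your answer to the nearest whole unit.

Bank i lends (1 − rr)^i of the original deposit: Bank 1 lends 6000·0.8500 = 5100.0000, Bank 2 lends 6000·0.8500² = 4335.0000, and so on.
Summing a geometric series: total = 6000·[0.8500·(1 − 0.8500^5) / (1 − 0.8500)] ≈ 18914.0194 million.

$18914 million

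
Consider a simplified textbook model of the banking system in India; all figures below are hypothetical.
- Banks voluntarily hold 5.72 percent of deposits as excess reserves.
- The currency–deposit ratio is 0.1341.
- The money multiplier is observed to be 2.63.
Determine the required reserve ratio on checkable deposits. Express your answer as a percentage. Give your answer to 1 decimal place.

24.0%

Using m = 2.63. Since m = (1 + c)/(c + rr + e), the denominator satisfies c + rr + e = (1 + c)/m = (1 + 0.1341) / 2.63 ≈ 0.431217.
With c = 0.1341 and e = 0.0572, the required reserve ratio on checkable deposits is 0.431217 − 0.1341 − 0.0572 = 0.239917.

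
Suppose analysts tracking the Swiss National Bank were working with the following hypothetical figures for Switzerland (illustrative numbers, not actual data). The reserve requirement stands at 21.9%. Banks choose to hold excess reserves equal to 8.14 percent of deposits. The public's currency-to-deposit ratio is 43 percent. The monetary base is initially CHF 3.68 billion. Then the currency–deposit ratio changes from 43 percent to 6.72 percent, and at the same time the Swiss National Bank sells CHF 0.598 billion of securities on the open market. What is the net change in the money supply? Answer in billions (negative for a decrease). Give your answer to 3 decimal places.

Before: m₁ = (1 + 0.43) / (0.219 + 0.0814 + 0.43) ≈ 1.95783, MB₁ = 3.68, so M₁ = 1.95783 × 3.68 ≈ 7.2048 billion.
After: m₂ = (1 + 0.0672) / (0.219 + 0.0814 + 0.0672) ≈ 2.90316, MB₂ = 3.68 − 0.598 = 3.082, so M₂ = 2.90316 × 3.082 ≈ 8.9475 billion.
ΔM = M₂ − M₁ = 8.9475 − 7.2048 = 1.7427 billion.

CHF 1.743 billion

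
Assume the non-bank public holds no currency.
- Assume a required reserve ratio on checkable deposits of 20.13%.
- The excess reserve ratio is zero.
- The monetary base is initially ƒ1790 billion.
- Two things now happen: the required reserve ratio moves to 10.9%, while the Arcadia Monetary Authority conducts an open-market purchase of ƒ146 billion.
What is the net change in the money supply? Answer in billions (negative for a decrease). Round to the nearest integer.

ƒ8869 billion

Before: m₁ = 1 / (0.2013) ≈ 4.96771, MB₁ = 1790, so M₁ = 4.96771 × 1790 = 8892.2009 billion.
After: m₂ = 1 / (0.109) ≈ 9.17431, MB₂ = 1790 + 146 = 1936, so M₂ = 9.17431 × 1936 ≈ 17761.4642 billion.
ΔM = M₂ − M₁ = 17761.4642 − 8892.2009 = 8869.2633 billion.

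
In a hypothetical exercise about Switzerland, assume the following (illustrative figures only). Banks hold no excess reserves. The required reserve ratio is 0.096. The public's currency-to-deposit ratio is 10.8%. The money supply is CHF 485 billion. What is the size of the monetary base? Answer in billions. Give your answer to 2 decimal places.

The money multiplier is m = (1 + c) / (rr + c) = (1 + 0.108) / (0.096 + 0.108) ≈ 5.431373.
MB = M / m = 485 / 5.431373 ≈ 89.296 billion.

CHF 89.30 billion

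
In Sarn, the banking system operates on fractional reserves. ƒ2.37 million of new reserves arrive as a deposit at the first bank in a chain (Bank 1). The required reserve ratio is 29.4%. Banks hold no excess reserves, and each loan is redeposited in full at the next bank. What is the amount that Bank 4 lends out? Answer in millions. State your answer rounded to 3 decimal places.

Each bank lends a fraction (1 − rr) = 0.7060 of the deposit it receives, so Bank 4 receives 2.37·0.7060^3 and lends 2.37·0.7060^4 ≈ 0.5888 million.

ƒ0.589 million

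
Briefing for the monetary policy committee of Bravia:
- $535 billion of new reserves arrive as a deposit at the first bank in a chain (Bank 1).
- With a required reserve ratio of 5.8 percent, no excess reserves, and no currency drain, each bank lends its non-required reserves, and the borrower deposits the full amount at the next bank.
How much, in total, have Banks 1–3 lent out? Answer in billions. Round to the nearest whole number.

Bank i lends (1 − rr)^i of the original deposit: Bank 1 lends 535·0.9420 = 503.9700, Bank 2 lends 535·0.9420² ≈ 474.7397, and so on.
Summing a geometric series: total = 535·[0.9420·(1 − 0.9420^3) / (1 − 0.9420)] ≈ 1425.9146 billion.

$1426 billion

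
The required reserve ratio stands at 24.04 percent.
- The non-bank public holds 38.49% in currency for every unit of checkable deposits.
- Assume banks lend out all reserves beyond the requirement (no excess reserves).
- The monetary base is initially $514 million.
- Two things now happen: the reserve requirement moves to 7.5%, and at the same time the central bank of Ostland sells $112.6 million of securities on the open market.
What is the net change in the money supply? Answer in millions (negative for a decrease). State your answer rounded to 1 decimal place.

Before: m₁ = (1 + 0.3849) / (0.2404 + 0.3849) ≈ 2.21478, MB₁ = 514, so M₁ = 2.21478 × 514 ≈ 1138.3969 million.
After: m₂ = (1 + 0.3849) / (0.075 + 0.3849) ≈ 3.01131, MB₂ = 514 − 112.6 = 401.4, so M₂ = 3.01131 × 401.4 ≈ 1208.7398 million.
ΔM = M₂ − M₁ = 1208.7398 − 1138.3969 = 70.3429 million.

$70.3 million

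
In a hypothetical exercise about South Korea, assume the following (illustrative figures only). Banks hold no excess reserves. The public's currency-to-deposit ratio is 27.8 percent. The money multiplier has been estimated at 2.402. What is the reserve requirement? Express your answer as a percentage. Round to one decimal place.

25.4%

Using m = 2.402. Since m = (1 + c)/(c + rr + e), the denominator satisfies c + rr + e = (1 + c)/m = (1 + 0.278) / 2.402 ≈ 0.532057.
With c = 0.278 and e = 0, the reserve requirement is 0.532057 − 0.278 − 0 = 0.254057.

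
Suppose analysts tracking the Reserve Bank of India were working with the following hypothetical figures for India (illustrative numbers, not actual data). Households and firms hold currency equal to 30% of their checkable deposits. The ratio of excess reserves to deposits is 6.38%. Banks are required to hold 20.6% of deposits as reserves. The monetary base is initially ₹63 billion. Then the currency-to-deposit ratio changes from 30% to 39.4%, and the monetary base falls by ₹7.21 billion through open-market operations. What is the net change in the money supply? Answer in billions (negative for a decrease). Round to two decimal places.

Before: m₁ = (1 + 0.3) / (0.206 + 0.0638 + 0.3) ≈ 2.28150, MB₁ = 63, so M₁ = 2.28150 × 63 = 143.7345 billion.
After: m₂ = (1 + 0.394) / (0.206 + 0.0638 + 0.394) ≈ 2.10003, MB₂ = 63 − 7.21 = 55.79, so M₂ = 2.10003 × 55.79 ≈ 117.1607 billion.
ΔM = M₂ − M₁ = 117.1607 − 143.7345 = -26.5738 billion.

-26.57 billion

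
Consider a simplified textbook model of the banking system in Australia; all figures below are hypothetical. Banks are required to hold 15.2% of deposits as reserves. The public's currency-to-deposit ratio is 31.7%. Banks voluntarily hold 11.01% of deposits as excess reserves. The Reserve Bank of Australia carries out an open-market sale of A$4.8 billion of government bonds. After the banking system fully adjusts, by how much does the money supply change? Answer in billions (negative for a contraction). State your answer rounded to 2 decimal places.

The money multiplier is m = (1 + c) / (rr + e + c) = (1 + 0.317) / (0.152 + 0.1101 + 0.317) ≈ 2.2742.
The sale removes 4.8 billion of base, so ΔM = m × ΔMB = 2.2742 × (−4.8) ≈ -10.9162 billion.

-10.92 billion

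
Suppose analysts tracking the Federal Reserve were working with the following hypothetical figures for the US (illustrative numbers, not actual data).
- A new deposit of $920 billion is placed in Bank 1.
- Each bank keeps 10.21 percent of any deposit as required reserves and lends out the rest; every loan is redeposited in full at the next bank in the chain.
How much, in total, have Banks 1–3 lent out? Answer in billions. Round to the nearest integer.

$2234 billion

Bank i lends (1 − rr)^i of the original deposit: Bank 1 lends 920·0.8979 = 826.0680, Bank 2 lends 920·0.8979² ≈ 741.7265, and so on.
Summing a geometric series: total = 920·[0.8979·(1 − 0.8979^3) / (1 − 0.8979)] ≈ 2233.7906 billion.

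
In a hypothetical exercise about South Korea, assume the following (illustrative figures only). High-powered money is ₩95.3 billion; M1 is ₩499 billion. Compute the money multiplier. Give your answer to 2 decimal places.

5.24

The money multiplier is m = M / MB = 499 / 95.3 ≈ 5.23610.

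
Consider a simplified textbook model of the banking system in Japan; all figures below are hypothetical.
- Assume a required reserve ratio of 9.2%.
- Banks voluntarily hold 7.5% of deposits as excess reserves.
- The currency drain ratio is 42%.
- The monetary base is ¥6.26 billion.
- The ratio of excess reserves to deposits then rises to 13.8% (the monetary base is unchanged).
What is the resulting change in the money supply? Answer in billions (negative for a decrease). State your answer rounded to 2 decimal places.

-1.47 billion

Initially m₁ = (1 + 0.42) / (0.092 + 0.075 + 0.42) ≈ 2.4191, so M₁ = 2.4191 × 6.26 ≈ 15.1436 billion.
After the change m₂ = (1 + 0.42) / (0.092 + 0.138 + 0.42) ≈ 2.1846, so M₂ = 2.1846 × 6.26 ≈ 13.6756 billion.
ΔM = M₂ − M₁ = 13.6756 − 15.1436 = -1.468 billion.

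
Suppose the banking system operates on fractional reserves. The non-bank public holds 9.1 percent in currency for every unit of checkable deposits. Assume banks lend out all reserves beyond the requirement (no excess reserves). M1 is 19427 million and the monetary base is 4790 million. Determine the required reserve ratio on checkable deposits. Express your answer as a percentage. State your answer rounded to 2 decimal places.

17.80%

Using m = M/MB = 19427/4790 ≈ 4.055741. Since m = (1 + c)/(c + rr + e), the denominator satisfies c + rr + e = (1 + c)/m = (1 + 0.091) / 4.055741 ≈ 0.269001.
With c = 0.091 and e = 0, the required reserve ratio on checkable deposits is 0.269001 − 0.091 − 0 = 0.178001.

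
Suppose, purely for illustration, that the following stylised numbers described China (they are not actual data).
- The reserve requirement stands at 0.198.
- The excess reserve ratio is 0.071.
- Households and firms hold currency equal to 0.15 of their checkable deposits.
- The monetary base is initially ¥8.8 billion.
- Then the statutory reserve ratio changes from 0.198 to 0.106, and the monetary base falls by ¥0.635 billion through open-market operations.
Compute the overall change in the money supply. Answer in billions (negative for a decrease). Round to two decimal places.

Before: m₁ = (1 + 0.15) / (0.198 + 0.071 + 0.15) ≈ 2.7446, MB₁ = 8.8, so M₁ = 2.7446 × 8.8 ≈ 24.1525 billion.
After: m₂ = (1 + 0.15) / (0.106 + 0.071 + 0.15) ≈ 3.5168, MB₂ = 8.8 − 0.635 = 8.165, so M₂ = 3.5168 × 8.165 ≈ 28.7147 billion.
ΔM = M₂ − M₁ = 28.7147 − 24.1525 = 4.5622 billion.

¥4.56 billion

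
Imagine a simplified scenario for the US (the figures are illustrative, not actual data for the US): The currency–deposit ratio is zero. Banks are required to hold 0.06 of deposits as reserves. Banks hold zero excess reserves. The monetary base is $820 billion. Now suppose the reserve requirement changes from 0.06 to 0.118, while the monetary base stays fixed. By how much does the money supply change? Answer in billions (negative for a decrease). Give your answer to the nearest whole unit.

Initially m₁ = 1 / (0.06) ≈ 16.6667, so M₁ = 16.6667 × 820 = 13666.694 billion.
After the change m₂ = 1 / (0.118) ≈ 8.4746, so M₂ = 8.4746 × 820 = 6949.172 billion.
ΔM = M₂ − M₁ = 6949.172 − 13666.694 = -6717.522 billion.

-6718 billion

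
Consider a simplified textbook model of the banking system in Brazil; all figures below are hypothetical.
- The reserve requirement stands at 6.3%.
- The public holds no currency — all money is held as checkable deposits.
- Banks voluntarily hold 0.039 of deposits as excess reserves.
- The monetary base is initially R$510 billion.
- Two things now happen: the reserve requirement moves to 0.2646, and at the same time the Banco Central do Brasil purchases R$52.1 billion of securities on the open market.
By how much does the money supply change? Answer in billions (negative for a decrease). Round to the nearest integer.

Before: m₁ = 1 / (0.063 + 0.039) ≈ 9.8039, MB₁ = 510, so M₁ = 9.8039 × 510 = 4999.989 billion.
After: m₂ = 1 / (0.2646 + 0.039) ≈ 3.2938, MB₂ = 510 + 52.1 = 562.1, so M₂ = 3.2938 × 562.1 ≈ 1851.445 billion.
ΔM = M₂ − M₁ = 1851.445 − 4999.989 = -3148.544 billion.

-3149 billion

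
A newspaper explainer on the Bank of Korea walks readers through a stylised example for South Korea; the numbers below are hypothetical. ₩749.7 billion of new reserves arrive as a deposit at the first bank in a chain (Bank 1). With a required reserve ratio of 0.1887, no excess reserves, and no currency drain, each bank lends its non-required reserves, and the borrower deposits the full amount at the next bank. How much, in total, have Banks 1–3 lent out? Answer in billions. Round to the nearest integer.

Bank i lends (1 − rr)^i of the original deposit: Bank 1 lends 749.7·0.8113 ≈ 608.2316, Bank 2 lends 749.7·0.8113² ≈ 493.4583, and so on.
Summing a geometric series: total = 749.7·[0.8113·(1 − 0.8113^3) / (1 − 0.8113)] ≈ 1502.0326 billion.

₩1502 billion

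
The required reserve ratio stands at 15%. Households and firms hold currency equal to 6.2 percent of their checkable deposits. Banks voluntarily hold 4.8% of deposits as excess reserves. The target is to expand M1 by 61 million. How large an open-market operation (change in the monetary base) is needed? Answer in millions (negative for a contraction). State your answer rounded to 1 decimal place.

14.9 million

The money multiplier is m = (1 + c) / (rr + e + c) = (1 + 0.062) / (0.15 + 0.048 + 0.062) ≈ 4.0846.
ΔMB = ΔM / m = (+61) / 4.0846 ≈ 14.9341 million.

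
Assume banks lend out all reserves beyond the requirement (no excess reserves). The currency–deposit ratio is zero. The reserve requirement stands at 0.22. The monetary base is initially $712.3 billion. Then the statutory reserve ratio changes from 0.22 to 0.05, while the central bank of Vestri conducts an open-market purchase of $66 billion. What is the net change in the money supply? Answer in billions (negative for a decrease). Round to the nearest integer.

Before: m₁ = 1 / (0.22) ≈ 4.5455, MB₁ = 712.3, so M₁ = 4.5455 × 712.3 ≈ 3237.7596 billion.
After: m₂ = 1 / (0.05) = 20, MB₂ = 712.3 + 66 = 778.3, so M₂ = 20 × 778.3 = 15566 billion.
ΔM = M₂ − M₁ = 15566 − 3237.7596 = 12328.2404 billion.

$12328 billion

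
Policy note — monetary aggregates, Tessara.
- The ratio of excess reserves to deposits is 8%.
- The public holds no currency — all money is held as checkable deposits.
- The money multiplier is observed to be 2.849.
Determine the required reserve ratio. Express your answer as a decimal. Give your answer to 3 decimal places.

Using m = 2.849. Since m = (1 + c)/(c + rr + e), the denominator satisfies c + rr + e = (1 + c)/m = (1 + 0) / 2.849 ≈ 0.351000.
With c = 0 and e = 0.08, the required reserve ratio is 0.351000 − 0 − 0.08 = 0.271.

0.271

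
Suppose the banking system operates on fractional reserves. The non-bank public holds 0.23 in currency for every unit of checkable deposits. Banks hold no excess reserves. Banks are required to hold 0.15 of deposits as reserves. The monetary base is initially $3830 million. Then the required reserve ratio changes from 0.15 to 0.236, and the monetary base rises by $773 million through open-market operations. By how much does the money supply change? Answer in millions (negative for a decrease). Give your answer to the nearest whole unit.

-248 million

Before: m₁ = (1 + 0.23) / (0.15 + 0.23) ≈ 3.23684, MB₁ = 3830, so M₁ = 3.23684 × 3830 = 12397.0972 million.
After: m₂ = (1 + 0.23) / (0.236 + 0.23) ≈ 2.63948, MB₂ = 3830 + 773 = 4603, so M₂ = 2.63948 × 4603 ≈ 12149.5264 million.
ΔM = M₂ − M₁ = 12149.5264 − 12397.0972 = -247.5708 million.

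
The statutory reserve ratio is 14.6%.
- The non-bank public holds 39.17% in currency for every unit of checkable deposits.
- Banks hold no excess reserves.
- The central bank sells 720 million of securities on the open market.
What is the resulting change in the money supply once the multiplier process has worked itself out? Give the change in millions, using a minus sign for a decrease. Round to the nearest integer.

-1864 million

The money multiplier is m = (1 + c) / (rr + c) = (1 + 0.3917) / (0.146 + 0.3917) ≈ 2.5882.
The sale removes 720 million of base, so ΔM = m × ΔMB = 2.5882 × (−720) = -1863.504 million.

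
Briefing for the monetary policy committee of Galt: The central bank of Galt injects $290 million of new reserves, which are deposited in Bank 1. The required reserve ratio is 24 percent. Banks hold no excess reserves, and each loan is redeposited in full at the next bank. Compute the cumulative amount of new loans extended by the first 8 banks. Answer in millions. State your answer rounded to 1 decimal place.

Bank i lends (1 − rr)^i of the original deposit: Bank 1 lends 290·0.7600 = 220.4000, Bank 2 lends 290·0.7600² = 167.5040, and so on.
Summing a geometric series: total = 290·[0.7600·(1 − 0.7600^8) / (1 − 0.7600)] ≈ 816.1196 million.

$816.1 million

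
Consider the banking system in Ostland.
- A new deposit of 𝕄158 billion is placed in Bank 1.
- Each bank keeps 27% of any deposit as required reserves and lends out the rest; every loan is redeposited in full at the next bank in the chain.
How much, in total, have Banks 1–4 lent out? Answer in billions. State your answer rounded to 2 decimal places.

𝕄305.87 billion

Bank i lends (1 − rr)^i of the original deposit: Bank 1 lends 158·0.7300 = 115.3400, Bank 2 lends 158·0.7300² = 84.1982, and so on.
Summing a geometric series: total = 158·[0.7300·(1 − 0.7300^4) / (1 − 0.7300)] ≈ 305.8721 billion.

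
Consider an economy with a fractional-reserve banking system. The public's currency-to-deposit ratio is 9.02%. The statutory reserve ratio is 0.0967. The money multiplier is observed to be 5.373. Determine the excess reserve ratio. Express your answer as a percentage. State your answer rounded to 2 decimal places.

Using m = 5.373. Since m = (1 + c)/(c + rr + e), the denominator satisfies c + rr + e = (1 + c)/m = (1 + 0.0902) / 5.373 ≈ 0.202903.
With c = 0.0902 and rr = 0.0967, the excess reserve ratio is 0.202903 − 0.0902 − 0.0967 = 0.016003.

1.60%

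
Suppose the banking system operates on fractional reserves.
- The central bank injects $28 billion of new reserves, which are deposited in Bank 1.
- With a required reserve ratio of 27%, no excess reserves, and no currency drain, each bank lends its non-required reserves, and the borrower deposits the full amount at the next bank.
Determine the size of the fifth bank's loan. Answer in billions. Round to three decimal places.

$5.805 billion

Each bank lends a fraction (1 − rr) = 0.7300 of the deposit it receives, so Bank 5 receives 28·0.7300^4 and lends 28·0.7300^5 ≈ 5.8046 billion.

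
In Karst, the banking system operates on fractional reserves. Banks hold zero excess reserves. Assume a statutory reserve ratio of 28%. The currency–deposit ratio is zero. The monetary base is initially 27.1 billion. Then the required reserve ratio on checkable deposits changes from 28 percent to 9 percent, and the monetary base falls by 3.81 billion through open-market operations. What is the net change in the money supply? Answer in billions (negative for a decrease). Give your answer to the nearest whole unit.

162 billion

Before: m₁ = 1 / (0.28) ≈ 3.5714, MB₁ = 27.1, so M₁ = 3.5714 × 27.1 ≈ 96.7849 billion.
After: m₂ = 1 / (0.09) ≈ 11.1111, MB₂ = 27.1 − 3.81 = 23.29, so M₂ = 11.1111 × 23.29 ≈ 258.7775 billion.
ΔM = M₂ − M₁ = 258.7775 − 96.7849 = 161.9926 billion.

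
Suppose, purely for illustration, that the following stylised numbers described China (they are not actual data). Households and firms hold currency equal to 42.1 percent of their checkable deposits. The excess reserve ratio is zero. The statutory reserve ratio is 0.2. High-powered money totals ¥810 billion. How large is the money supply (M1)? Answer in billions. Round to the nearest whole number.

The money multiplier is m = (1 + c) / (rr + c) = (1 + 0.421) / (0.2 + 0.421) ≈ 2.2882.
So M = m × MB = 2.2882 × 810 = 1853.442 billion.

¥1853 billion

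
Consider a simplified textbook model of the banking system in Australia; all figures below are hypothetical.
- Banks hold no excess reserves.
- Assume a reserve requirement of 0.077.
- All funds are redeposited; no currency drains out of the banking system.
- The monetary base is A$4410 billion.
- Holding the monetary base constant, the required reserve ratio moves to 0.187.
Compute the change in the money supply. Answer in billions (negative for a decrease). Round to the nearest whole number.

Initially m₁ = 1 / (0.077) ≈ 12.98701, so M₁ = 12.98701 × 4410 = 57272.7141 billion.
After the change m₂ = 1 / (0.187) ≈ 5.34759, so M₂ = 5.34759 × 4410 = 23582.8719 billion.
ΔM = M₂ − M₁ = 23582.8719 − 57272.7141 = -33689.8422 billion.

-33690 billion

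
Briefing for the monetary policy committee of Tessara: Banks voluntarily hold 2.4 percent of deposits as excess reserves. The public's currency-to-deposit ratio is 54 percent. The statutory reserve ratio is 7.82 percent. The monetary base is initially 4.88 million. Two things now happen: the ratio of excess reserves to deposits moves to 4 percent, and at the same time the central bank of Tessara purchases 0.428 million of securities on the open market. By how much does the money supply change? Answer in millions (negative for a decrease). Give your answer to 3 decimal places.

0.717 million

Before: m₁ = (1 + 0.54) / (0.0782 + 0.024 + 0.54) ≈ 2.39801, MB₁ = 4.88, so M₁ = 2.39801 × 4.88 ≈ 11.7023 million.
After: m₂ = (1 + 0.54) / (0.0782 + 0.04 + 0.54) ≈ 2.33971, MB₂ = 4.88 + 0.428 = 5.308, so M₂ = 2.33971 × 5.308 ≈ 12.4192 million.
ΔM = M₂ − M₁ = 12.4192 − 11.7023 = 0.7169 million.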